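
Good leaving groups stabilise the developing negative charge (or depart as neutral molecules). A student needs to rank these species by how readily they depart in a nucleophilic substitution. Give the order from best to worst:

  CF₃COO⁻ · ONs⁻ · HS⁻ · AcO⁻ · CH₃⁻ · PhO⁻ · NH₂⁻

ONs⁻: pKₐ(p-O₂NC₆H₄SO₃H) ≈ -3.5
CF₃COO⁻: pKₐ(CF₃COOH) ≈ 0.2
AcO⁻: pKₐ(CH₃COOH) ≈ 4.8
HS⁻: pKₐ(H₂S) ≈ 7
PhO⁻: pKₐ(C₆H₅OH (phenol)) ≈ 10
NH₂⁻: pKₐ(NH₃) ≈ 38
CH₃⁻: pKₐ(CH₄) ≈ 48

ONs⁻ > CF₃COO⁻ > AcO⁻ > HS⁻ > PhO⁻ > NH₂⁻ > CH₃⁻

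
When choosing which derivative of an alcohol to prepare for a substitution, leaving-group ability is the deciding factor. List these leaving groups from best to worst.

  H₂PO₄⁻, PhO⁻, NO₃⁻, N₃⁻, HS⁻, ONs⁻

ONs⁻ > NO₃⁻ > H₂PO₄⁻ > N₃⁻ > HS⁻ > PhO⁻

The more stable X⁻ (or X) is on its own — i.e. the weaker a base it is — the better a leaving group it makes.
ONs⁻: pKₐ(p-O₂NC₆H₄SO₃H) ≈ -3.5
NO₃⁻: pKₐ(HNO₃) ≈ -1.3 — resonance-delocalised over three oxygens
H₂PO₄⁻: pKₐ(H₃PO₄) ≈ 2.1 — moderate base; biological leaving group after further activation
N₃⁻: pKₐ(HN₃) ≈ 4.7
HS⁻: pKₐ(H₂S) ≈ 7
PhO⁻: pKₐ(C₆H₅OH (phenol)) ≈ 10 — resonance into the ring helps, but still a poor LG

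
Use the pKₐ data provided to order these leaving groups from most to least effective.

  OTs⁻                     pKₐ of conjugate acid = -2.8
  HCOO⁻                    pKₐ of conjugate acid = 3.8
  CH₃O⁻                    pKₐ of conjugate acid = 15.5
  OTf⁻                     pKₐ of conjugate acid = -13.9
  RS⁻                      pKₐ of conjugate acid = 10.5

Lower conjugate-acid pKₐ ⇒ weaker base ⇒ better leaving group.
Sorting by the given values: OTf⁻ (-13.9), OTs⁻ (-2.8), HCOO⁻ (3.8), RS⁻ (10.5), CH₃O⁻ (15.5).

OTf⁻ > OTs⁻ > HCOO⁻ > RS⁻ > CH₃O⁻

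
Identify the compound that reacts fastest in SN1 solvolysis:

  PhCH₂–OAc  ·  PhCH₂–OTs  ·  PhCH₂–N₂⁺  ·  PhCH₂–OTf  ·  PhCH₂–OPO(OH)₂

The skeletons are identical, so relative rate is governed entirely by leaving-group ability.
The more stable X⁻ (or X) is on its own — i.e. the weaker a base it is — the better a leaving group it makes.
PhCH₂–N₂⁺ loses N₂: no meaningful conjugate acid; N₂ departs as an exceptionally stable neutral molecule
PhCH₂–OTf loses OTf⁻: pKₐ(CF₃SO₃H (triflic acid)) ≈ -14
PhCH₂–OTs loses OTs⁻: pKₐ(p-CH₃C₆H₄SO₃H (TsOH)) ≈ -2.8
PhCH₂–OPO(OH)₂ loses H₂PO₄⁻: pKₐ(H₃PO₄) ≈ 2.1
PhCH₂–OAc loses AcO⁻: pKₐ(CH₃COOH) ≈ 4.8

PhCH₂–N₂⁺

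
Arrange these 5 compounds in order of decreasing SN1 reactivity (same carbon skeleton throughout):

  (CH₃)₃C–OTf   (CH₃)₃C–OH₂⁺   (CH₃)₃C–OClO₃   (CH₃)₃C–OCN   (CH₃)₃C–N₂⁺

With the same alkyl group throughout, only the leaving group differentiates the rates.
The more stable X⁻ (or X) is on its own — i.e. the weaker a base it is — the better a leaving group it makes.
(CH₃)₃C–N₂⁺ loses N₂: no meaningful conjugate acid; N₂ departs as an exceptionally stable neutral molecule
(CH₃)₃C–OTf loses OTf⁻: pKₐ(CF₃SO₃H (triflic acid)) ≈ -14
(CH₃)₃C–OClO₃ loses ClO₄⁻: pKₐ(HClO₄) ≈ -10
(CH₃)₃C–OH₂⁺ loses H₂O: pKₐ(H₃O⁺) ≈ -1.7
(CH₃)₃C–OCN loses NCO⁻: pKₐ(HOCN) ≈ 3.5

(CH₃)₃C–N₂⁺ > (CH₃)₃C–OTf > (CH₃)₃C–OClO₃ > (CH₃)₃C–OH₂⁺ > (CH₃)₃C–OCN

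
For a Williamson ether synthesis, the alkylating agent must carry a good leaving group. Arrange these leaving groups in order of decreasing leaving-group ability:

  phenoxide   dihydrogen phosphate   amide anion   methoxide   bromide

bromide > dihydrogen phosphate > phenoxide > methoxide > amide anion

bromide: pKₐ(HBr) ≈ -9 — weak base; good leaving group
dihydrogen phosphate: pKₐ(H₃PO₄) ≈ 2.1
phenoxide: pKₐ(C₆H₅OH (phenol)) ≈ 10
methoxide: pKₐ(CH₃OH) ≈ 15.5 — strong base; alkoxides do not leave unassisted
amide anion: pKₐ(NH₃) ≈ 38 — extremely strong base; never a leaving group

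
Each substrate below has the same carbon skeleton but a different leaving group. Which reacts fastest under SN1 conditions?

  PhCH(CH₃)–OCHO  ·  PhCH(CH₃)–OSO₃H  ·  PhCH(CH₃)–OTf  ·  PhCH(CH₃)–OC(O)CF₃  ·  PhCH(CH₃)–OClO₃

PhCH(CH₃)–OTf

Identical carbon frameworks mean the comparison reduces to leaving-group quality.
A good leaving group is a weak base: the lower the pKₐ of its conjugate acid, the more readily it departs.
PhCH(CH₃)–OTf loses OTf⁻: pKₐ(CF₃SO₃H (triflic acid)) ≈ -14
PhCH(CH₃)–OClO₃ loses ClO₄⁻: pKₐ(HClO₄) ≈ -10
PhCH(CH₃)–OSO₃H loses HSO₄⁻: pKₐ(H₂SO₄) ≈ -3
PhCH(CH₃)–OC(O)CF₃ loses CF₃COO⁻: pKₐ(CF₃COOH) ≈ 0.2
PhCH(CH₃)–OCHO loses HCOO⁻: pKₐ(HCOOH) ≈ 3.8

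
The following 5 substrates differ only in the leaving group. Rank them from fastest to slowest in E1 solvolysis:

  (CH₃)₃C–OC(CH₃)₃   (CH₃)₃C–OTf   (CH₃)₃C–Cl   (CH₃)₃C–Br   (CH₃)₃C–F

(CH₃)₃C–OTf > (CH₃)₃C–Br > (CH₃)₃C–Cl > (CH₃)₃C–F > (CH₃)₃C–OC(CH₃)₃

Identical carbon frameworks mean the comparison reduces to leaving-group quality.
Leaving-group ability tracks the stability of the departed species; conjugate-acid pKₐ is the usual yardstick (lower pKₐ → better LG).
(CH₃)₃C–OTf loses OTf⁻: pKₐ(CF₃SO₃H (triflic acid)) ≈ -14
(CH₃)₃C–Br loses Br⁻: pKₐ(HBr) ≈ -9
(CH₃)₃C–Cl loses Cl⁻: pKₐ(HCl) ≈ -7
(CH₃)₃C–F loses F⁻: pKₐ(HF) ≈ 3.2
(CH₃)₃C–OC(CH₃)₃ loses (CH₃)₃CO⁻: pKₐ(t-BuOH) ≈ 18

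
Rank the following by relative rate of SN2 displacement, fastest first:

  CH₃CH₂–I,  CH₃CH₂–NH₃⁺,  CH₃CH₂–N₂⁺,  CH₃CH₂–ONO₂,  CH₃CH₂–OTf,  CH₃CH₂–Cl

CH₃CH₂–N₂⁺ > CH₃CH₂–OTf > CH₃CH₂–I > CH₃CH₂–Cl > CH₃CH₂–ONO₂ > CH₃CH₂–NH₃⁺

The skeletons are identical, so relative rate is governed entirely by leaving-group ability.
Leaving-group ability tracks the stability of the departed species; conjugate-acid pKₐ is the usual yardstick (lower pKₐ → better LG).
CH₃CH₂–N₂⁺ loses N₂: no meaningful conjugate acid; N₂ departs as an exceptionally stable neutral molecule
CH₃CH₂–OTf loses OTf⁻: pKₐ(CF₃SO₃H (triflic acid)) ≈ -14
CH₃CH₂–I loses I⁻: pKₐ(HI) ≈ -10
CH₃CH₂–Cl loses Cl⁻: pKₐ(HCl) ≈ -7
CH₃CH₂–ONO₂ loses NO₃⁻: pKₐ(HNO₃) ≈ -1.3
CH₃CH₂–NH₃⁺ loses NH₃: pKₐ(NH₄⁺) ≈ 9.2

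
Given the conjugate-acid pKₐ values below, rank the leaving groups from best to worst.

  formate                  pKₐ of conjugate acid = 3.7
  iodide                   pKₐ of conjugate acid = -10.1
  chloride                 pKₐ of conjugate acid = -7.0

Lower conjugate-acid pKₐ ⇒ weaker base ⇒ better leaving group.
Sorting by the given values: iodide (-10.1), chloride (-7.0), formate (3.7).

iodide > chloride > formate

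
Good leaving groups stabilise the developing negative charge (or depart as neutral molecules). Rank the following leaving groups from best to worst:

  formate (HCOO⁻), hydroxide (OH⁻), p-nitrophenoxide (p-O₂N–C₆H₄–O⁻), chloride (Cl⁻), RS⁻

Leaving-group ability tracks the stability of the departed species; conjugate-acid pKₐ is the usual yardstick (lower pKₐ → better LG).
chloride (Cl⁻): pKₐ(HCl) ≈ -7 — moderately weak base
formate (HCOO⁻): pKₐ(HCOOH) ≈ 3.8
p-nitrophenoxide (p-O₂N–C₆H₄–O⁻): pKₐ(p-nitrophenol) ≈ 7.2
RS⁻: pKₐ(RSH (a thiol)) ≈ 10.5 — moderately basic; rarely leaves without activation
hydroxide (OH⁻): pKₐ(H₂O) ≈ 15.7 — strong base; essentially never leaves without prior activation

chloride (Cl⁻) > formate (HCOO⁻) > p-nitrophenoxide (p-O₂N–C₆H₄–O⁻) > RS⁻ > hydroxide (OH⁻)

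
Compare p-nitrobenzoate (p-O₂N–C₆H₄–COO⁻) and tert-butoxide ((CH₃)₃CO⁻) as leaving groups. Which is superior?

p-nitrobenzoate (p-O₂N–C₆H₄–COO⁻) is the better leaving group.
pKₐ(p-nitrobenzoic acid) ≈ 3.4 versus pKₐ(t-BuOH) ≈ 18: p-nitrobenzoate (p-O₂N–C₆H₄–COO⁻) is the much weaker base.
Electron-withdrawing nitro group stabilises the carboxylate.

p-nitrobenzoate (p-O₂N–C₆H₄–COO⁻)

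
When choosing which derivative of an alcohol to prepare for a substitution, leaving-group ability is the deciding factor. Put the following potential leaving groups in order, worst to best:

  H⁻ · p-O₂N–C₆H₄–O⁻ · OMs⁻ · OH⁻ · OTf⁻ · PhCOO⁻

H⁻ < OH⁻ < p-O₂N–C₆H₄–O⁻ < PhCOO⁻ < OMs⁻ < OTf⁻

OTf⁻: pKₐ(CF₃SO₃H (triflic acid)) ≈ -14
OMs⁻: pKₐ(CH₃SO₃H (MsOH)) ≈ -1.9
PhCOO⁻: pKₐ(C₆H₅COOH) ≈ 4.2 — aryl carboxylate
p-O₂N–C₆H₄–O⁻: pKₐ(p-nitrophenol) ≈ 7.2 — nitro group delocalises the charge; the classic chromogenic LG
OH⁻: pKₐ(H₂O) ≈ 15.7
H⁻: pKₐ(H₂) ≈ 36 — extremely strong base; leaves only in special hydride-transfer contexts
Listed from poorest to best leaving group as asked.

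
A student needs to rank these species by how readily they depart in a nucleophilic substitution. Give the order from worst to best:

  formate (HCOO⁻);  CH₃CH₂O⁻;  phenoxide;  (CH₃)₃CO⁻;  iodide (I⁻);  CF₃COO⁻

(CH₃)₃CO⁻ < CH₃CH₂O⁻ < phenoxide < formate (HCOO⁻) < CF₃COO⁻ < iodide (I⁻)

iodide (I⁻): pKₐ(HI) ≈ -10
CF₃COO⁻: pKₐ(CF₃COOH) ≈ 0.2
formate (HCOO⁻): pKₐ(HCOOH) ≈ 3.8
phenoxide: pKₐ(C₆H₅OH (phenol)) ≈ 10
CH₃CH₂O⁻: pKₐ(CH₃CH₂OH) ≈ 16
(CH₃)₃CO⁻: pKₐ(t-BuOH) ≈ 18
Listed from poorest to best leaving group as asked.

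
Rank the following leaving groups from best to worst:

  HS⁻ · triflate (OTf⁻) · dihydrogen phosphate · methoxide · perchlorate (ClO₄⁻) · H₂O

triflate (OTf⁻) > perchlorate (ClO₄⁻) > H₂O > dihydrogen phosphate > HS⁻ > methoxide

A good leaving group is a weak base: the lower the pKₐ of its conjugate acid, the more readily it departs.
triflate (OTf⁻): pKₐ(CF₃SO₃H (triflic acid)) ≈ -14 — charge spread over three oxygens and a CF₃ group; the premier leaving group in synthesis
perchlorate (ClO₄⁻): pKₐ(HClO₄) ≈ -10 — extremely weak base; rarely used for safety reasons
H₂O: pKₐ(H₃O⁺) ≈ -1.7 — neutral; leaves from a protonated alcohol (R–OH₂⁺)
dihydrogen phosphate: pKₐ(H₃PO₄) ≈ 2.1
HS⁻: pKₐ(H₂S) ≈ 7 — larger and more polarisable than the oxygen analogue
methoxide: pKₐ(CH₃OH) ≈ 15.5 — strong base; alkoxides do not leave unassisted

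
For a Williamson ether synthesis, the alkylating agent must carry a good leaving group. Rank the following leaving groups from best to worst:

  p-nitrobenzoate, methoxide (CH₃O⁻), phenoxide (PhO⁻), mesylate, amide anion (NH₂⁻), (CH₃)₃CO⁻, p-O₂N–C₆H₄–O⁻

mesylate > p-nitrobenzoate > p-O₂N–C₆H₄–O⁻ > phenoxide (PhO⁻) > methoxide (CH₃O⁻) > (CH₃)₃CO⁻ > amide anion (NH₂⁻)

The more stable X⁻ (or X) is on its own — i.e. the weaker a base it is — the better a leaving group it makes.
mesylate: pKₐ(CH₃SO₃H (MsOH)) ≈ -1.9
p-nitrobenzoate: pKₐ(p-nitrobenzoic acid) ≈ 3.4
p-O₂N–C₆H₄–O⁻: pKₐ(p-nitrophenol) ≈ 7.2
phenoxide (PhO⁻): pKₐ(C₆H₅OH (phenol)) ≈ 10
methoxide (CH₃O⁻): pKₐ(CH₃OH) ≈ 15.5
(CH₃)₃CO⁻: pKₐ(t-BuOH) ≈ 18
amide anion (NH₂⁻): pKₐ(NH₃) ≈ 38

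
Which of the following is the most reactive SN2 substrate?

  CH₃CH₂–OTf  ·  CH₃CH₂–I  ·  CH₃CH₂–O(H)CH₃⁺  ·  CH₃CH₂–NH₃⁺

CH₃CH₂–OTf

With the same alkyl group throughout, only the leaving group differentiates the rates.
A good leaving group is a weak base: the lower the pKₐ of its conjugate acid, the more readily it departs.
CH₃CH₂–OTf loses OTf⁻: pKₐ(CF₃SO₃H (triflic acid)) ≈ -14
CH₃CH₂–I loses I⁻: pKₐ(HI) ≈ -10
CH₃CH₂–O(H)CH₃⁺ loses R'OH: pKₐ(R'OH₂⁺) ≈ -2.4
CH₃CH₂–NH₃⁺ loses NH₃: pKₐ(NH₄⁺) ≈ 9.2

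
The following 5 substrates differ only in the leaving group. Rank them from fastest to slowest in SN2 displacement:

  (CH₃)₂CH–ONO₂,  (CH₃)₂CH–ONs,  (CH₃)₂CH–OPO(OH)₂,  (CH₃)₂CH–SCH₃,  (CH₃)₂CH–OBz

(CH₃)₂CH–ONs > (CH₃)₂CH–ONO₂ > (CH₃)₂CH–OPO(OH)₂ > (CH₃)₂CH–OBz > (CH₃)₂CH–SCH₃

The skeletons are identical, so relative rate is governed entirely by leaving-group ability.
Rank by basicity of the departing species: weakest base leaves most easily.
(CH₃)₂CH–ONs loses ONs⁻: pKₐ(p-O₂NC₆H₄SO₃H) ≈ -3.5
(CH₃)₂CH–ONO₂ loses NO₃⁻: pKₐ(HNO₃) ≈ -1.3
(CH₃)₂CH–OPO(OH)₂ loses H₂PO₄⁻: pKₐ(H₃PO₄) ≈ 2.1
(CH₃)₂CH–OBz loses PhCOO⁻: pKₐ(C₆H₅COOH) ≈ 4.2
(CH₃)₂CH–SCH₃ loses RS⁻: pKₐ(RSH (a thiol)) ≈ 10.5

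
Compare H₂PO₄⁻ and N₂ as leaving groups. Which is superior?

N₂ is the better leaving group.
N₂ is the ultimate leaving group — it departs as an exceptionally stable neutral molecule, whereas H₂PO₄⁻ (pKₐ(H₃PO₄) ≈ 2.1) is far more basic.

N₂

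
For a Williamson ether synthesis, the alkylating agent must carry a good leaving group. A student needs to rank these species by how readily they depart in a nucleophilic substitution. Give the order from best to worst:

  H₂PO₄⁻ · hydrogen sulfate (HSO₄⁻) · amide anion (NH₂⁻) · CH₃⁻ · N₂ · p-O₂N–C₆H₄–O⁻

A good leaving group is a weak base: the lower the pKₐ of its conjugate acid, the more readily it departs.
N₂: no meaningful conjugate acid; N₂ departs as an exceptionally stable neutral molecule
hydrogen sulfate (HSO₄⁻): pKₐ(H₂SO₄) ≈ -3
H₂PO₄⁻: pKₐ(H₃PO₄) ≈ 2.1
p-O₂N–C₆H₄–O⁻: pKₐ(p-nitrophenol) ≈ 7.2
amide anion (NH₂⁻): pKₐ(NH₃) ≈ 38
CH₃⁻: pKₐ(CH₄) ≈ 48

N₂ > hydrogen sulfate (HSO₄⁻) > H₂PO₄⁻ > p-O₂N–C₆H₄–O⁻ > amide anion (NH₂⁻) > CH₃⁻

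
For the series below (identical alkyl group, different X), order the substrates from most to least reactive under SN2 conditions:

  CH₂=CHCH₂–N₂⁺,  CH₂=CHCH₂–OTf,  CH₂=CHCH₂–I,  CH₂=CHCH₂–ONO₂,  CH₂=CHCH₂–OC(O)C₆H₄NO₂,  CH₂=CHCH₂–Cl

CH₂=CHCH₂–N₂⁺ > CH₂=CHCH₂–OTf > CH₂=CHCH₂–I > CH₂=CHCH₂–Cl > CH₂=CHCH₂–ONO₂ > CH₂=CHCH₂–OC(O)C₆H₄NO₂

With the same alkyl group throughout, only the leaving group differentiates the rates.
A good leaving group is a weak base: the lower the pKₐ of its conjugate acid, the more readily it departs.
CH₂=CHCH₂–N₂⁺ loses N₂: no meaningful conjugate acid; N₂ departs as an exceptionally stable neutral molecule
CH₂=CHCH₂–OTf loses OTf⁻: pKₐ(CF₃SO₃H (triflic acid)) ≈ -14
CH₂=CHCH₂–I loses I⁻: pKₐ(HI) ≈ -10
CH₂=CHCH₂–Cl loses Cl⁻: pKₐ(HCl) ≈ -7
CH₂=CHCH₂–ONO₂ loses NO₃⁻: pKₐ(HNO₃) ≈ -1.3
CH₂=CHCH₂–OC(O)C₆H₄NO₂ loses p-O₂N–C₆H₄–COO⁻: pKₐ(p-nitrobenzoic acid) ≈ 3.4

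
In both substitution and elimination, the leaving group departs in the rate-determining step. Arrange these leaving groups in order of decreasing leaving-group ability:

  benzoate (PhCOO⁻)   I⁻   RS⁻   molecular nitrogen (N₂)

Leaving-group ability tracks the stability of the departed species; conjugate-acid pKₐ is the usual yardstick (lower pKₐ → better LG).
molecular nitrogen (N₂): no meaningful conjugate acid; N₂ departs as an exceptionally stable neutral molecule
I⁻: pKₐ(HI) ≈ -10
benzoate (PhCOO⁻): pKₐ(C₆H₅COOH) ≈ 4.2
RS⁻: pKₐ(RSH (a thiol)) ≈ 10.5

molecular nitrogen (N₂) > I⁻ > benzoate (PhCOO⁻) > RS⁻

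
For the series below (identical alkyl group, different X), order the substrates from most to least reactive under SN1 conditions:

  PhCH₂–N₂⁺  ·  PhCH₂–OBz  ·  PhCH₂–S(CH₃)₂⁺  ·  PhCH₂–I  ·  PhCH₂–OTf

PhCH₂–N₂⁺ > PhCH₂–OTf > PhCH₂–I > PhCH₂–S(CH₃)₂⁺ > PhCH₂–OBz

With the same alkyl group throughout, only the leaving group differentiates the rates.
Rank by basicity of the departing species: weakest base leaves most easily.
PhCH₂–N₂⁺ loses N₂: no meaningful conjugate acid; N₂ departs as an exceptionally stable neutral molecule
PhCH₂–OTf loses OTf⁻: pKₐ(CF₃SO₃H (triflic acid)) ≈ -14
PhCH₂–I loses I⁻: pKₐ(HI) ≈ -10
PhCH₂–S(CH₃)₂⁺ loses SR'₂: pKₐ(R'₂SH⁺) ≈ -7
PhCH₂–OBz loses PhCOO⁻: pKₐ(C₆H₅COOH) ≈ 4.2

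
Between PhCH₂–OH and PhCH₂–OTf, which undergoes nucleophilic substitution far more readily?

PhCH₂–OTf

From PhCH₂–OH the departing group would be OH⁻ (pKₐ(H₂O) ≈ 15.7). Strong base; essentially never leaves without prior activation.
From PhCH₂–OTf the leaving group is OTf⁻ (pKₐ(CF₃SO₃H (triflic acid)) ≈ -14). Charge spread over three oxygens and a CF₃ group; the premier leaving group in synthesis.
(In practice PhCH₂–OTf is made from PhCH₂–OH by treatment with Tf₂O / 2,6-lutidine, converting the hydroxyl into a triflate.)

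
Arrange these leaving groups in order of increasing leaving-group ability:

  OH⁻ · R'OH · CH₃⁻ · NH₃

R'OH: pKₐ(R'OH₂⁺) ≈ -2.4
NH₃: pKₐ(NH₄⁺) ≈ 9.2
OH⁻: pKₐ(H₂O) ≈ 15.7
CH₃⁻: pKₐ(CH₄) ≈ 48
The question asks for worst first, so the sequence is read in increasing leaving-group ability.

CH₃⁻ < OH⁻ < NH₃ < R'OH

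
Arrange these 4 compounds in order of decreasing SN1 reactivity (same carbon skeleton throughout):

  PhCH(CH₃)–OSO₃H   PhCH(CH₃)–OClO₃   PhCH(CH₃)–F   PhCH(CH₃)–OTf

PhCH(CH₃)–OTf > PhCH(CH₃)–OClO₃ > PhCH(CH₃)–OSO₃H > PhCH(CH₃)–F

Identical carbon frameworks mean the comparison reduces to leaving-group quality.
A good leaving group is a weak base: the lower the pKₐ of its conjugate acid, the more readily it departs.
PhCH(CH₃)–OTf loses OTf⁻: pKₐ(CF₃SO₃H (triflic acid)) ≈ -14
PhCH(CH₃)–OClO₃ loses ClO₄⁻: pKₐ(HClO₄) ≈ -10
PhCH(CH₃)–OSO₃H loses HSO₄⁻: pKₐ(H₂SO₄) ≈ -3
PhCH(CH₃)–F loses F⁻: pKₐ(HF) ≈ 3.2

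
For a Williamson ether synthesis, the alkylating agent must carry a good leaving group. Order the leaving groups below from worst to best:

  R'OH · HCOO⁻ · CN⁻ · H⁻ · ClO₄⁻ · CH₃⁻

Leaving-group ability tracks the stability of the departed species; conjugate-acid pKₐ is the usual yardstick (lower pKₐ → better LG).
ClO₄⁻: pKₐ(HClO₄) ≈ -10
R'OH: pKₐ(R'OH₂⁺) ≈ -2.4 — neutral; leaves from a protonated ether (an oxonium ion, R–O(H)R'⁺)
HCOO⁻: pKₐ(HCOOH) ≈ 3.8 — resonance-stabilised carboxylate
CN⁻: pKₐ(HCN) ≈ 9.2
H⁻: pKₐ(H₂) ≈ 36
CH₃⁻: pKₐ(CH₄) ≈ 48
Listed from poorest to best leaving group as asked.

CH₃⁻ < H⁻ < CN⁻ < HCOO⁻ < R'OH < ClO₄⁻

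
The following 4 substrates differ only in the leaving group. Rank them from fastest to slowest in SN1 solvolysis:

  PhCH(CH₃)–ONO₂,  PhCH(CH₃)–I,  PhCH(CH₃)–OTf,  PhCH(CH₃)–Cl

Identical carbon frameworks mean the comparison reduces to leaving-group quality.
The more stable X⁻ (or X) is on its own — i.e. the weaker a base it is — the better a leaving group it makes.
PhCH(CH₃)–OTf loses OTf⁻: pKₐ(CF₃SO₃H (triflic acid)) ≈ -14
PhCH(CH₃)–I loses I⁻: pKₐ(HI) ≈ -10
PhCH(CH₃)–Cl loses Cl⁻: pKₐ(HCl) ≈ -7
PhCH(CH₃)–ONO₂ loses NO₃⁻: pKₐ(HNO₃) ≈ -1.3

PhCH(CH₃)–OTf > PhCH(CH₃)–I > PhCH(CH₃)–Cl > PhCH(CH₃)–ONO₂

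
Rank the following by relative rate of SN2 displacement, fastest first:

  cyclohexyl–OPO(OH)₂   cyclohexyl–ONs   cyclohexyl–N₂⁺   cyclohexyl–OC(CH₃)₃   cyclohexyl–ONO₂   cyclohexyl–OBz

The skeletons are identical, so relative rate is governed entirely by leaving-group ability.
The more stable X⁻ (or X) is on its own — i.e. the weaker a base it is — the better a leaving group it makes.
cyclohexyl–N₂⁺ loses N₂: no meaningful conjugate acid; N₂ departs as an exceptionally stable neutral molecule
cyclohexyl–ONs loses ONs⁻: pKₐ(p-O₂NC₆H₄SO₃H) ≈ -3.5
cyclohexyl–ONO₂ loses NO₃⁻: pKₐ(HNO₃) ≈ -1.3
cyclohexyl–OPO(OH)₂ loses H₂PO₄⁻: pKₐ(H₃PO₄) ≈ 2.1
cyclohexyl–OBz loses PhCOO⁻: pKₐ(C₆H₅COOH) ≈ 4.2
cyclohexyl–OC(CH₃)₃ loses (CH₃)₃CO⁻: pKₐ(t-BuOH) ≈ 18

cyclohexyl–N₂⁺ > cyclohexyl–ONs > cyclohexyl–ONO₂ > cyclohexyl–OPO(OH)₂ > cyclohexyl–OBz > cyclohexyl–OC(CH₃)₃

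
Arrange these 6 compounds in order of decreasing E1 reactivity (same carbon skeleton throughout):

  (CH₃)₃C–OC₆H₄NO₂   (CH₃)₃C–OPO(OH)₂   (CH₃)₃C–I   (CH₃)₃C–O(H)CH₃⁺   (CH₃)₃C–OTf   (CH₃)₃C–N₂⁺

The skeletons are identical, so relative rate is governed entirely by leaving-group ability.
The more stable X⁻ (or X) is on its own — i.e. the weaker a base it is — the better a leaving group it makes.
(CH₃)₃C–N₂⁺ loses N₂: no meaningful conjugate acid; N₂ departs as an exceptionally stable neutral molecule
(CH₃)₃C–OTf loses OTf⁻: pKₐ(CF₃SO₃H (triflic acid)) ≈ -14
(CH₃)₃C–I loses I⁻: pKₐ(HI) ≈ -10
(CH₃)₃C–O(H)CH₃⁺ loses R'OH: pKₐ(R'OH₂⁺) ≈ -2.4
(CH₃)₃C–OPO(OH)₂ loses H₂PO₄⁻: pKₐ(H₃PO₄) ≈ 2.1
(CH₃)₃C–OC₆H₄NO₂ loses p-O₂N–C₆H₄–O⁻: pKₐ(p-nitrophenol) ≈ 7.2

(CH₃)₃C–N₂⁺ > (CH₃)₃C–OTf > (CH₃)₃C–I > (CH₃)₃C–O(H)CH₃⁺ > (CH₃)₃C–OPO(OH)₂ > (CH₃)₃C–OC₆H₄NO₂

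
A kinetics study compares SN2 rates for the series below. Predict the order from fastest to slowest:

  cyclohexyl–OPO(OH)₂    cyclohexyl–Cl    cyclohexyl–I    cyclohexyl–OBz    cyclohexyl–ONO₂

cyclohexyl–I > cyclohexyl–Cl > cyclohexyl–ONO₂ > cyclohexyl–OPO(OH)₂ > cyclohexyl–OBz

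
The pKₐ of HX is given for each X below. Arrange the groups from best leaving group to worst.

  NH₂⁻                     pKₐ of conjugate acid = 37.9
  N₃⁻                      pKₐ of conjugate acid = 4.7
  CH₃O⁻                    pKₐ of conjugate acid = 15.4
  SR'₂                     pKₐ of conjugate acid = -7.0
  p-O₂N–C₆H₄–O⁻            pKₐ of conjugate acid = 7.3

Lower conjugate-acid pKₐ ⇒ weaker base ⇒ better leaving group.
Sorting by the given values: SR'₂ (-7.0), N₃⁻ (4.7), p-O₂N–C₆H₄–O⁻ (7.3), CH₃O⁻ (15.4), NH₂⁻ (37.9).

SR'₂ > N₃⁻ > p-O₂N–C₆H₄–O⁻ > CH₃O⁻ > NH₂⁻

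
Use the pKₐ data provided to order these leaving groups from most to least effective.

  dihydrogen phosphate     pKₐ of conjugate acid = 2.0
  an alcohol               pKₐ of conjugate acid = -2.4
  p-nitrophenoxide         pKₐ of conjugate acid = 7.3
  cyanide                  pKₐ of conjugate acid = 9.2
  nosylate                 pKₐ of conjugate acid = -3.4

nosylate > an alcohol > dihydrogen phosphate > p-nitrophenoxide > cyanide

Lower conjugate-acid pKₐ ⇒ weaker base ⇒ better leaving group.
Sorting by the given values: nosylate (-3.4), an alcohol (-2.4), dihydrogen phosphate (2.0), p-nitrophenoxide (7.3), cyanide (9.2).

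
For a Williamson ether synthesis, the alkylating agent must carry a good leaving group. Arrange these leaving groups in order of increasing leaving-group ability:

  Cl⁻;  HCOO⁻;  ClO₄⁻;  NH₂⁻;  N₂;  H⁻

NH₂⁻ < H⁻ < HCOO⁻ < Cl⁻ < ClO₄⁻ < N₂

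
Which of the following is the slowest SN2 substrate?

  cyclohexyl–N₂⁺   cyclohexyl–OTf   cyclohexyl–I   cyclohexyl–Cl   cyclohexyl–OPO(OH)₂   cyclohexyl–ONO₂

With the same alkyl group throughout, only the leaving group differentiates the rates.
Rank by basicity of the departing species: weakest base leaves most easily.
cyclohexyl–N₂⁺ loses N₂: no meaningful conjugate acid; N₂ departs as an exceptionally stable neutral molecule
cyclohexyl–OTf loses OTf⁻: pKₐ(CF₃SO₃H (triflic acid)) ≈ -14
cyclohexyl–I loses I⁻: pKₐ(HI) ≈ -10
cyclohexyl–Cl loses Cl⁻: pKₐ(HCl) ≈ -7
cyclohexyl–ONO₂ loses NO₃⁻: pKₐ(HNO₃) ≈ -1.3
cyclohexyl–OPO(OH)₂ loses H₂PO₄⁻: pKₐ(H₃PO₄) ≈ 2.1

cyclohexyl–OPO(OH)₂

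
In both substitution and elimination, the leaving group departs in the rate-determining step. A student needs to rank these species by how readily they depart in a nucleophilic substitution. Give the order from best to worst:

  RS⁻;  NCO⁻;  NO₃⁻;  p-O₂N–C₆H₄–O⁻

NO₃⁻ > NCO⁻ > p-O₂N–C₆H₄–O⁻ > RS⁻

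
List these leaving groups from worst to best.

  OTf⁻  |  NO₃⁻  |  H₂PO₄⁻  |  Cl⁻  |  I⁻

H₂PO₄⁻ < NO₃⁻ < Cl⁻ < I⁻ < OTf⁻

Leaving-group ability tracks the stability of the departed species; conjugate-acid pKₐ is the usual yardstick (lower pKₐ → better LG).
OTf⁻: pKₐ(CF₃SO₃H (triflic acid)) ≈ -14 — charge spread over three oxygens and a CF₃ group; the premier leaving group in synthesis
I⁻: pKₐ(HI) ≈ -10 — large, highly polarisable; very weak base
Cl⁻: pKₐ(HCl) ≈ -7 — moderately weak base
NO₃⁻: pKₐ(HNO₃) ≈ -1.3 — resonance-delocalised over three oxygens
H₂PO₄⁻: pKₐ(H₃PO₄) ≈ 2.1
Reversing gives the worst-to-best order requested.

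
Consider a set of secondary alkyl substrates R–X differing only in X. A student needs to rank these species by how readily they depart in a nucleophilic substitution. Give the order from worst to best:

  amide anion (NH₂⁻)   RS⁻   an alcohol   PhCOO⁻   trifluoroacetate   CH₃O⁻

The more stable X⁻ (or X) is on its own — i.e. the weaker a base it is — the better a leaving group it makes.
an alcohol: pKₐ(R'OH₂⁺) ≈ -2.4 — neutral; leaves from a protonated ether (an oxonium ion, R–O(H)R'⁺)
trifluoroacetate: pKₐ(CF₃COOH) ≈ 0.2 — strongly electron-withdrawing CF₃ stabilises the carboxylate
PhCOO⁻: pKₐ(C₆H₅COOH) ≈ 4.2 — aryl carboxylate
RS⁻: pKₐ(RSH (a thiol)) ≈ 10.5
CH₃O⁻: pKₐ(CH₃OH) ≈ 15.5
amide anion (NH₂⁻): pKₐ(NH₃) ≈ 38
Listed from poorest to best leaving group as asked.

amide anion (NH₂⁻) < CH₃O⁻ < RS⁻ < PhCOO⁻ < trifluoroacetate < an alcohol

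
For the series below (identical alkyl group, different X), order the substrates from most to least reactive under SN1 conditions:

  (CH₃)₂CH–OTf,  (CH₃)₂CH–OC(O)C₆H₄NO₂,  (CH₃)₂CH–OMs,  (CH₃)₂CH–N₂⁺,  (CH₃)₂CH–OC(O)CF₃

Identical carbon frameworks mean the comparison reduces to leaving-group quality.
The more stable X⁻ (or X) is on its own — i.e. the weaker a base it is — the better a leaving group it makes.
(CH₃)₂CH–N₂⁺ loses N₂: no meaningful conjugate acid; N₂ departs as an exceptionally stable neutral molecule
(CH₃)₂CH–OTf loses OTf⁻: pKₐ(CF₃SO₃H (triflic acid)) ≈ -14
(CH₃)₂CH–OMs loses OMs⁻: pKₐ(CH₃SO₃H (MsOH)) ≈ -1.9
(CH₃)₂CH–OC(O)CF₃ loses CF₃COO⁻: pKₐ(CF₃COOH) ≈ 0.2
(CH₃)₂CH–OC(O)C₆H₄NO₂ loses p-O₂N–C₆H₄–COO⁻: pKₐ(p-nitrobenzoic acid) ≈ 3.4

(CH₃)₂CH–N₂⁺ > (CH₃)₂CH–OTf > (CH₃)₂CH–OMs > (CH₃)₂CH–OC(O)CF₃ > (CH₃)₂CH–OC(O)C₆H₄NO₂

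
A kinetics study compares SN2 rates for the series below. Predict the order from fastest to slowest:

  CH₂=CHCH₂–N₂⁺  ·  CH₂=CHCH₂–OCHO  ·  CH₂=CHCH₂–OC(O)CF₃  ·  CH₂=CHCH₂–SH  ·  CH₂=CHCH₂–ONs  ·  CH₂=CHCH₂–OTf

CH₂=CHCH₂–N₂⁺ > CH₂=CHCH₂–OTf > CH₂=CHCH₂–ONs > CH₂=CHCH₂–OC(O)CF₃ > CH₂=CHCH₂–OCHO > CH₂=CHCH₂–SH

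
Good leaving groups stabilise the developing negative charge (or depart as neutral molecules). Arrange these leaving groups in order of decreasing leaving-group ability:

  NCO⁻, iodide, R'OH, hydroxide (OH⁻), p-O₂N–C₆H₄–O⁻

iodide > R'OH > NCO⁻ > p-O₂N–C₆H₄–O⁻ > hydroxide (OH⁻)

iodide: pKₐ(HI) ≈ -10
R'OH: pKₐ(R'OH₂⁺) ≈ -2.4
NCO⁻: pKₐ(HOCN) ≈ 3.5
p-O₂N–C₆H₄–O⁻: pKₐ(p-nitrophenol) ≈ 7.2
hydroxide (OH⁻): pKₐ(H₂O) ≈ 15.7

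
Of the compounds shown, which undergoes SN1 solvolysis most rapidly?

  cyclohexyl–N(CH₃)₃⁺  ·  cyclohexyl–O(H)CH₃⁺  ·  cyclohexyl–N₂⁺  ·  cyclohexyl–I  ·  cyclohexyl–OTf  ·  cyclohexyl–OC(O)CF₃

Identical carbon frameworks mean the comparison reduces to leaving-group quality.
A good leaving group is a weak base: the lower the pKₐ of its conjugate acid, the more readily it departs.
cyclohexyl–N₂⁺ loses N₂: no meaningful conjugate acid; N₂ departs as an exceptionally stable neutral molecule
cyclohexyl–OTf loses OTf⁻: pKₐ(CF₃SO₃H (triflic acid)) ≈ -14
cyclohexyl–I loses I⁻: pKₐ(HI) ≈ -10
cyclohexyl–O(H)CH₃⁺ loses R'OH: pKₐ(R'OH₂⁺) ≈ -2.4
cyclohexyl–OC(O)CF₃ loses CF₃COO⁻: pKₐ(CF₃COOH) ≈ 0.2
cyclohexyl–N(CH₃)₃⁺ loses NR'₃: pKₐ(R'₃NH⁺) ≈ 10.7

cyclohexyl–N₂⁺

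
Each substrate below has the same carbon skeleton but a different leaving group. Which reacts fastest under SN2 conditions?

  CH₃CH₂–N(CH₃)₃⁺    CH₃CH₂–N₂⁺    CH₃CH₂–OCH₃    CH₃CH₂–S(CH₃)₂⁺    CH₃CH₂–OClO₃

With the same alkyl group throughout, only the leaving group differentiates the rates.
The more stable X⁻ (or X) is on its own — i.e. the weaker a base it is — the better a leaving group it makes.
CH₃CH₂–N₂⁺ loses N₂: no meaningful conjugate acid; N₂ departs as an exceptionally stable neutral molecule
CH₃CH₂–OClO₃ loses ClO₄⁻: pKₐ(HClO₄) ≈ -10
CH₃CH₂–S(CH₃)₂⁺ loses SR'₂: pKₐ(R'₂SH⁺) ≈ -7
CH₃CH₂–N(CH₃)₃⁺ loses NR'₃: pKₐ(R'₃NH⁺) ≈ 10.7
CH₃CH₂–OCH₃ loses CH₃O⁻: pKₐ(CH₃OH) ≈ 15.5

CH₃CH₂–N₂⁺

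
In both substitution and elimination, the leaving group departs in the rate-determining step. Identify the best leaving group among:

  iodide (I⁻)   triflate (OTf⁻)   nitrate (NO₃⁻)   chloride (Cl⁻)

triflate (OTf⁻)

triflate (OTf⁻): pKₐ(CF₃SO₃H (triflic acid)) ≈ -14
iodide (I⁻): pKₐ(HI) ≈ -10
chloride (Cl⁻): pKₐ(HCl) ≈ -7
nitrate (NO₃⁻): pKₐ(HNO₃) ≈ -1.3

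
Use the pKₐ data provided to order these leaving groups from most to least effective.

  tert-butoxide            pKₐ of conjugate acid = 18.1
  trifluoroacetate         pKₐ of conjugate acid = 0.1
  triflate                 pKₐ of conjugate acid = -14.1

triflate > trifluoroacetate > tert-butoxide

Lower conjugate-acid pKₐ ⇒ weaker base ⇒ better leaving group.
Sorting by the given values: triflate (-14.1), trifluoroacetate (0.1), tert-butoxide (18.1).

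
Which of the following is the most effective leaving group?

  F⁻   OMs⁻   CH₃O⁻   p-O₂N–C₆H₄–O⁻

OMs⁻: pKₐ(CH₃SO₃H (MsOH)) ≈ -1.9
F⁻: pKₐ(HF) ≈ 3.2
p-O₂N–C₆H₄–O⁻: pKₐ(p-nitrophenol) ≈ 7.2
CH₃O⁻: pKₐ(CH₃OH) ≈ 15.5

OMs⁻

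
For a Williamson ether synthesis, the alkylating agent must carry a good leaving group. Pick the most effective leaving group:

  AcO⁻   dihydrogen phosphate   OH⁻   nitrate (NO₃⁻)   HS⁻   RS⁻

Leaving-group ability tracks the stability of the departed species; conjugate-acid pKₐ is the usual yardstick (lower pKₐ → better LG).
nitrate (NO₃⁻): pKₐ(HNO₃) ≈ -1.3
dihydrogen phosphate: pKₐ(H₃PO₄) ≈ 2.1
AcO⁻: pKₐ(CH₃COOH) ≈ 4.8
HS⁻: pKₐ(H₂S) ≈ 7
RS⁻: pKₐ(RSH (a thiol)) ≈ 10.5
OH⁻: pKₐ(H₂O) ≈ 15.7

nitrate (NO₃⁻)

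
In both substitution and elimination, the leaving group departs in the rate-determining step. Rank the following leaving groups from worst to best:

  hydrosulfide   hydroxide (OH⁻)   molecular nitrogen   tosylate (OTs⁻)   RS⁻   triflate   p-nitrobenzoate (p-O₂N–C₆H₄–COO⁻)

A good leaving group is a weak base: the lower the pKₐ of its conjugate acid, the more readily it departs.
molecular nitrogen: no meaningful conjugate acid; N₂ departs as an exceptionally stable neutral molecule
triflate: pKₐ(CF₃SO₃H (triflic acid)) ≈ -14
tosylate (OTs⁻): pKₐ(p-CH₃C₆H₄SO₃H (TsOH)) ≈ -2.8
p-nitrobenzoate (p-O₂N–C₆H₄–COO⁻): pKₐ(p-nitrobenzoic acid) ≈ 3.4
hydrosulfide: pKₐ(H₂S) ≈ 7 — larger and more polarisable than the oxygen analogue
RS⁻: pKₐ(RSH (a thiol)) ≈ 10.5
hydroxide (OH⁻): pKₐ(H₂O) ≈ 15.7
The question asks for worst first, so the sequence is read in increasing leaving-group ability.

hydroxide (OH⁻) < RS⁻ < hydrosulfide < p-nitrobenzoate (p-O₂N–C₆H₄–COO⁻) < tosylate (OTs⁻) < triflate < molecular nitrogen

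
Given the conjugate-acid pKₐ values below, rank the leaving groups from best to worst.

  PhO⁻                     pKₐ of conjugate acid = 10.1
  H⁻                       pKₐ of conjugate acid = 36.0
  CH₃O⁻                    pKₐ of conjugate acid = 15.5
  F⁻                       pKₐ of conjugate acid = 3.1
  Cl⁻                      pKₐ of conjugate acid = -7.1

Cl⁻ > F⁻ > PhO⁻ > CH₃O⁻ > H⁻

Lower conjugate-acid pKₐ ⇒ weaker base ⇒ better leaving group.
Sorting by the given values: Cl⁻ (-7.1), F⁻ (3.1), PhO⁻ (10.1), CH₃O⁻ (15.5), H⁻ (36.0).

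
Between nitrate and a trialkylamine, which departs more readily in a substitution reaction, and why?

nitrate is the better leaving group.
pKₐ(HNO₃) ≈ -1.3 versus pKₐ(R'₃NH⁺) ≈ 10.7: nitrate is the much weaker base.
Resonance-delocalised over three oxygens.

nitrate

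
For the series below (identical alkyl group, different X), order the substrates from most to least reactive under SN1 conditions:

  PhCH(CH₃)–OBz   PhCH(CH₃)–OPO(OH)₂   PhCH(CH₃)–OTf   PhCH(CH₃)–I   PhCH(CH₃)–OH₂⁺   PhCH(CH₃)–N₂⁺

The skeletons are identical, so relative rate is governed entirely by leaving-group ability.
Leaving-group ability tracks the stability of the departed species; conjugate-acid pKₐ is the usual yardstick (lower pKₐ → better LG).
PhCH(CH₃)–N₂⁺ loses N₂: no meaningful conjugate acid; N₂ departs as an exceptionally stable neutral molecule
PhCH(CH₃)–OTf loses OTf⁻: pKₐ(CF₃SO₃H (triflic acid)) ≈ -14
PhCH(CH₃)–I loses I⁻: pKₐ(HI) ≈ -10
PhCH(CH₃)–OH₂⁺ loses H₂O: pKₐ(H₃O⁺) ≈ -1.7
PhCH(CH₃)–OPO(OH)₂ loses H₂PO₄⁻: pKₐ(H₃PO₄) ≈ 2.1
PhCH(CH₃)–OBz loses PhCOO⁻: pKₐ(C₆H₅COOH) ≈ 4.2

PhCH(CH₃)–N₂⁺ > PhCH(CH₃)–OTf > PhCH(CH₃)–I > PhCH(CH₃)–OH₂⁺ > PhCH(CH₃)–OPO(OH)₂ > PhCH(CH₃)–OBz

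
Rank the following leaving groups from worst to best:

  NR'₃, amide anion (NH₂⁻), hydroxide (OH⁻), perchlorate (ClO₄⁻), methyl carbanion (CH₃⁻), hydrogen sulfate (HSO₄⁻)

methyl carbanion (CH₃⁻) < amide anion (NH₂⁻) < hydroxide (OH⁻) < NR'₃ < hydrogen sulfate (HSO₄⁻) < perchlorate (ClO₄⁻)

perchlorate (ClO₄⁻): pKₐ(HClO₄) ≈ -10
hydrogen sulfate (HSO₄⁻): pKₐ(H₂SO₄) ≈ -3 — conjugate base of a strong mineral acid
NR'₃: pKₐ(R'₃NH⁺) ≈ 10.7
hydroxide (OH⁻): pKₐ(H₂O) ≈ 15.7 — strong base; essentially never leaves without prior activation
amide anion (NH₂⁻): pKₐ(NH₃) ≈ 38 — extremely strong base; never a leaving group
methyl carbanion (CH₃⁻): pKₐ(CH₄) ≈ 48 — unstabilised carbanion; the worst conceivable leaving group
Listed from poorest to best leaving group as asked.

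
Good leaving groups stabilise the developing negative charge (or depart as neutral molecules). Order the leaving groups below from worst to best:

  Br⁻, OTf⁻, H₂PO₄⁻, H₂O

H₂PO₄⁻ < H₂O < Br⁻ < OTf⁻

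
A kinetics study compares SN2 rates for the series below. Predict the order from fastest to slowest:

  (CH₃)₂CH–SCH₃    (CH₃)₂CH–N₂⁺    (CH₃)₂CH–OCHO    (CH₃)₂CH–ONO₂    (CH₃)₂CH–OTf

(CH₃)₂CH–N₂⁺ > (CH₃)₂CH–OTf > (CH₃)₂CH–ONO₂ > (CH₃)₂CH–OCHO > (CH₃)₂CH–SCH₃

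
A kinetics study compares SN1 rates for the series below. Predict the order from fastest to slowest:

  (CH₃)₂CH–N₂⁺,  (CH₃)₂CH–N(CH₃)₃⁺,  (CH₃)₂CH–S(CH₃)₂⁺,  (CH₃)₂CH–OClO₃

The skeletons are identical, so relative rate is governed entirely by leaving-group ability.
The more stable X⁻ (or X) is on its own — i.e. the weaker a base it is — the better a leaving group it makes.
(CH₃)₂CH–N₂⁺ loses N₂: no meaningful conjugate acid; N₂ departs as an exceptionally stable neutral molecule
(CH₃)₂CH–OClO₃ loses ClO₄⁻: pKₐ(HClO₄) ≈ -10
(CH₃)₂CH–S(CH₃)₂⁺ loses SR'₂: pKₐ(R'₂SH⁺) ≈ -7
(CH₃)₂CH–N(CH₃)₃⁺ loses NR'₃: pKₐ(R'₃NH⁺) ≈ 10.7

(CH₃)₂CH–N₂⁺ > (CH₃)₂CH–OClO₃ > (CH₃)₂CH–S(CH₃)₂⁺ > (CH₃)₂CH–N(CH₃)₃⁺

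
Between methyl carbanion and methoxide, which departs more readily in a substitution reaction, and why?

methoxide

methoxide is the better leaving group.
pKₐ(CH₃OH) ≈ 15.5 versus pKₐ(CH₄) ≈ 48: methoxide is the much weaker base.
Strong base; alkoxides do not leave unassisted.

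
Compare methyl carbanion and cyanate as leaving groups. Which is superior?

cyanate is the better leaving group.
pKₐ(HOCN) ≈ 3.5 versus pKₐ(CH₄) ≈ 48: cyanate is the much weaker base.
Resonance between N and O.

cyanate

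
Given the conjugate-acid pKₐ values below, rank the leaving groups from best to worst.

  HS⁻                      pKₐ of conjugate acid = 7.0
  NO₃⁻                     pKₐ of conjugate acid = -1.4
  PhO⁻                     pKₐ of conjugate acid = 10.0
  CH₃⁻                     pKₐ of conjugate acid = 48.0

Lower conjugate-acid pKₐ ⇒ weaker base ⇒ better leaving group.
Sorting by the given values: NO₃⁻ (-1.4), HS⁻ (7.0), PhO⁻ (10.0), CH₃⁻ (48.0).

NO₃⁻ > HS⁻ > PhO⁻ > CH₃⁻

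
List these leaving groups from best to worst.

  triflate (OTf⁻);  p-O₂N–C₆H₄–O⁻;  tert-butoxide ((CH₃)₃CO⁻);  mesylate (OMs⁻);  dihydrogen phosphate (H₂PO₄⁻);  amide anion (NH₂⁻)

triflate (OTf⁻) > mesylate (OMs⁻) > dihydrogen phosphate (H₂PO₄⁻) > p-O₂N–C₆H₄–O⁻ > tert-butoxide ((CH₃)₃CO⁻) > amide anion (NH₂⁻)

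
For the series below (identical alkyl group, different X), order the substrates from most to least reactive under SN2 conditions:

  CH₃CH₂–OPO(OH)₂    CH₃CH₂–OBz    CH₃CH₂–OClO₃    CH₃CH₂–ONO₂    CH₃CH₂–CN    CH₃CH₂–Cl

Identical carbon frameworks mean the comparison reduces to leaving-group quality.
The more stable X⁻ (or X) is on its own — i.e. the weaker a base it is — the better a leaving group it makes.
CH₃CH₂–OClO₃ loses ClO₄⁻: pKₐ(HClO₄) ≈ -10
CH₃CH₂–Cl loses Cl⁻: pKₐ(HCl) ≈ -7
CH₃CH₂–ONO₂ loses NO₃⁻: pKₐ(HNO₃) ≈ -1.3
CH₃CH₂–OPO(OH)₂ loses H₂PO₄⁻: pKₐ(H₃PO₄) ≈ 2.1
CH₃CH₂–OBz loses PhCOO⁻: pKₐ(C₆H₅COOH) ≈ 4.2
CH₃CH₂–CN loses CN⁻: pKₐ(HCN) ≈ 9.2

CH₃CH₂–OClO₃ > CH₃CH₂–Cl > CH₃CH₂–ONO₂ > CH₃CH₂–OPO(OH)₂ > CH₃CH₂–OBz > CH₃CH₂–CN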